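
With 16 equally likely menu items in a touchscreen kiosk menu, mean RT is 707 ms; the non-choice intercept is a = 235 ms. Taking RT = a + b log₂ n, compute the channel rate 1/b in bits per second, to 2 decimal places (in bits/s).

8.47 bits/s

b = (707 − 235)/log₂ 16 = 472/4 = 118.000 ms per bit = 0.11800 s/bit; the reciprocal is 8.475 bits/s.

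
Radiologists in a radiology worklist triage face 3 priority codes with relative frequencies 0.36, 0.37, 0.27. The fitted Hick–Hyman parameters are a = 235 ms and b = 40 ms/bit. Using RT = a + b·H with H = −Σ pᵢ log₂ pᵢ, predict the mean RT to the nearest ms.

H = 0.36·log₂(1/0.36) + 0.37·log₂(1/0.37) + 0.27·log₂(1/0.27) = 1.5714 bits.
RT = 235 + 40 × 1.5714 = 297.85 ms.

298 ms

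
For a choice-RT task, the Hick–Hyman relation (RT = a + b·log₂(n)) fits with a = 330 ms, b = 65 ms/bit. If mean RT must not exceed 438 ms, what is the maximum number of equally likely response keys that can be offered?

3

Information budget: (438 − 330)/65 = 1.6615 bits, so n ≤ 2^1.6615 = 3.164 → at most 3.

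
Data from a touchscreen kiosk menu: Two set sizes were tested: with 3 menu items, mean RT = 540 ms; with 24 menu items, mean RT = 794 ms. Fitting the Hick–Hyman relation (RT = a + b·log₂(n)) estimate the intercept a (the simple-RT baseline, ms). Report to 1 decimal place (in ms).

405.8 ms

Slope: b = (794 − 540) / (log₂ 24 − log₂ 3) = 254/3.0000 = 84.667 ms/bit.
a = RT₁ − b·log₂ n₁ = 540 − 84.667 × 1.5850 = 405.807 ms.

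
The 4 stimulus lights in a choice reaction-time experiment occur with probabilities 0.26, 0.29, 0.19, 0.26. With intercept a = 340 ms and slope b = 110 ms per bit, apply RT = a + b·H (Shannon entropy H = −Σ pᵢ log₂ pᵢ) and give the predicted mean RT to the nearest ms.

558 ms

H = 0.26·log₂(1/0.26) + 0.29·log₂(1/0.29) + 0.19·log₂(1/0.19) + 0.26·log₂(1/0.26) = 1.9837 bits.
RT = 340 + 110 × 1.9837 = 558.21 ms.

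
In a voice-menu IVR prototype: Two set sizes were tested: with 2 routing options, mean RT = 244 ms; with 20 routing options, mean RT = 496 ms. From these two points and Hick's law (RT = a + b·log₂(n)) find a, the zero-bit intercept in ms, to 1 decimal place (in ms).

Slope: b = (496 − 244) / (log₂ 20 − log₂ 2) = 252/3.3219 = 75.860 ms/bit.
a = RT₁ − b·log₂ n₁ = 244 − 75.860 × 1 = 168.140 ms.

168.1 ms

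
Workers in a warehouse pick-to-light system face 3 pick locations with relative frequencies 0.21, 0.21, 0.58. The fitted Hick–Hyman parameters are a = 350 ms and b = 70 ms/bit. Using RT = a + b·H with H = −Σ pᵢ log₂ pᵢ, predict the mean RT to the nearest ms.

448 ms

Entropy contributions −pᵢ log₂ pᵢ: 0.4728, 0.4728, 0.4558; sum H = 1.4015 bits.
RT = a + bH = 350 + 70·1.4015 = 448.10 ms.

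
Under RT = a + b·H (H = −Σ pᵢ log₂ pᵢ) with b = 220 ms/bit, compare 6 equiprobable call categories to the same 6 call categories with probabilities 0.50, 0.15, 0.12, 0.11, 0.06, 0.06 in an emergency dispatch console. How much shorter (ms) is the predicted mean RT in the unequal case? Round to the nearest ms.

Equiprobable entropy H₀ = log₂ 6 = 2.5850 bits.
Skewed entropy H = −Σ pᵢ log₂ pᵢ = 2.1150 bits.
ΔRT = b·(H₀ − H) = 220 × 0.4700 = 103.40 ms.

103 ms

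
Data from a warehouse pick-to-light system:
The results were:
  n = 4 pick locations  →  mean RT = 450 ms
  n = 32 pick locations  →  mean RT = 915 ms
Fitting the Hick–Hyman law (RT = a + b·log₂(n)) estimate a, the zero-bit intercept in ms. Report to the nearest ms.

b = (RT₂ − RT₁)/(log₂ n₂ − log₂ n₁) = (915 − 450)/(5 − 2) = 155 ms/bit.
a = RT₁ − b·log₂ n₁ = 450 − 155 × 2 = 140.000 ms.

140 ms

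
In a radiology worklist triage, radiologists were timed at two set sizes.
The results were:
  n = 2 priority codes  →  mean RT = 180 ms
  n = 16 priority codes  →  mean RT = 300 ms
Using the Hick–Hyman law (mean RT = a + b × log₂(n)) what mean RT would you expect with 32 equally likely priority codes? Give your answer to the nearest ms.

With log₂ n on the abscissa the relation is linear; from the two conditions:
  b = (300 − 180) / (log₂ 16 − log₂ 2) = 120 / (4 − 1) = 40 ms/bit
  a = 180 − 40 × 1 = 140 ms
Then RT(32) = 140 + 40 × log₂ 32 = 140 + 40 × 5 ≈ 340.000 ms.

340 ms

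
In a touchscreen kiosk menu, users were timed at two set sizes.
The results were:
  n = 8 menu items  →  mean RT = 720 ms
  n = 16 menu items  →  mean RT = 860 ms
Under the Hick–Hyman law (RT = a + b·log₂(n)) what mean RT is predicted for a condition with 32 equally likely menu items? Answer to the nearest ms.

Fit slope and intercept:
  b = (860 − 720) / (log₂ 16 − log₂ 8) = 140 / (4 − 3) = 140 ms/bit
  a = 720 − 140 × 3 = 300 ms
Then RT(32) = 300 + 140 × log₂ 32 = 300 + 140 × 5 ≈ 1000.000 ms.

1000 ms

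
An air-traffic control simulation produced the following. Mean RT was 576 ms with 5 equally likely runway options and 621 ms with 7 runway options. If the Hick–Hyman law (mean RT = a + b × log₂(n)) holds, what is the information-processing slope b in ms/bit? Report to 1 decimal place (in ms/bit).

The slope on a log₂ axis is (621 − 576) / (2.8074 − 2.3219) = 92.702 ms/bit.

92.7 ms/bit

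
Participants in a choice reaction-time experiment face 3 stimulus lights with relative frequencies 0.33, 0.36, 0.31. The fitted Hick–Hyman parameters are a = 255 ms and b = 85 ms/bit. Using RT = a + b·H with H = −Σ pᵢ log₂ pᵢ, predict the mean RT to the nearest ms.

H = 0.33·log₂(1/0.33) + 0.36·log₂(1/0.36) + 0.31·log₂(1/0.31) = 1.5822 bits.
RT = 255 + 85 × 1.5822 = 389.49 ms.

389 ms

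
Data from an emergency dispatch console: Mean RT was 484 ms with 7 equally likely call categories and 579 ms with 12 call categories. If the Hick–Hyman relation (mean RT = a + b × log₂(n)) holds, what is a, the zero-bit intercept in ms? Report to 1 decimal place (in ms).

141.0 ms

Slope: b = (579 − 484) / (log₂ 12 − log₂ 7) = 95/0.7776 = 122.170 ms/bit.
a = RT₁ − b·log₂ n₁ = 484 − 122.170 × 2.8074 = 141.027 ms.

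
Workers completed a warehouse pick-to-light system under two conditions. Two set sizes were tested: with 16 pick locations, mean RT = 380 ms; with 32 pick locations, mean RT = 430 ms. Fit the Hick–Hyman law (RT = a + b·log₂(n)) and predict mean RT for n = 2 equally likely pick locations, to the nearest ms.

230 ms

RT is linear in log₂ n, so two points fix the line:
  b = (430 − 380) / (log₂ 32 − log₂ 16) = 50 / (5 − 4) = 50 ms/bit
  a = 380 − 50 × 4 = 180 ms
Then RT(2) = 180 + 50 × log₂ 2 = 180 + 50 × 1 ≈ 230.000 ms.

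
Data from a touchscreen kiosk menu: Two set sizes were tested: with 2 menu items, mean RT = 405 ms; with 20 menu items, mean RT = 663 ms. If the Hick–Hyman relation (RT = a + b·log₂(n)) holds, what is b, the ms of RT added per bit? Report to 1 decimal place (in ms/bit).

77.7 ms/bit

b = (RT₂ − RT₁)/(log₂ n₂ − log₂ n₁) = (663 − 405)/(4.3219 − 1) = 77.666 ms/bit.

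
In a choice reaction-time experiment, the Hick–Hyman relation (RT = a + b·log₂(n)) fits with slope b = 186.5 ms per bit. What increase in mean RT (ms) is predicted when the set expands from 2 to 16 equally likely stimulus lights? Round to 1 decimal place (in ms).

559.5 ms

ΔRT = (a + b log₂ n₂) − (a + b log₂ n₁) = b·(log₂ n₂ − log₂ n₁).
log₂(16) − log₂(2) = log₂(16/2) = log₂(8) = 3.
ΔRT = 186.5 × 3.0000 = 559.500 ms.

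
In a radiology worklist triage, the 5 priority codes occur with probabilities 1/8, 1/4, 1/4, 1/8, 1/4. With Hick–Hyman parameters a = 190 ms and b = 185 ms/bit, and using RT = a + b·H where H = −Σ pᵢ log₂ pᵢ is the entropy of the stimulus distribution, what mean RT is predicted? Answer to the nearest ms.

H = −Σ pᵢ log₂ pᵢ = 0.125·3 + 0.25·2 + 0.25·2 + 0.125·3 + 0.25·2 = 2.250 bits.
RT = 190 + 185 × 2.250 = 606.25 ms.

606 ms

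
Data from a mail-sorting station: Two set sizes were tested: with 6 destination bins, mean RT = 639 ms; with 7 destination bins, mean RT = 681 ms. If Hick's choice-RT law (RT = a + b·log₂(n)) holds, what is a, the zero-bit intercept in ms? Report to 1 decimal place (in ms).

150.8 ms

b = (RT₂ − RT₁)/(log₂ n₂ − log₂ n₁) = (681 − 639)/(2.8074 − 2.5850) = 188.855 ms/bit.
a = RT₁ − b·log₂ n₁ = 639 − 188.855 × 2.5850 = 150.816 ms.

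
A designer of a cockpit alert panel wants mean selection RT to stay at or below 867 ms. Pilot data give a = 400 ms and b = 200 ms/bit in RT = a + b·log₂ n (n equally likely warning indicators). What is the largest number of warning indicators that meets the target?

5

Information budget: (867 − 400)/200 = 2.3350 bits, so n ≤ 2^2.3350 = 5.046 → at most 5.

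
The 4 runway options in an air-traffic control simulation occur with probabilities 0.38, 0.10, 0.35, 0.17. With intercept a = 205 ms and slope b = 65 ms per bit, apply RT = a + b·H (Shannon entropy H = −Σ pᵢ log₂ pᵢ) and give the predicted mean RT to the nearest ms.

H = 0.38·log₂(1/0.38) + 0.10·log₂(1/0.10) + 0.35·log₂(1/0.35) + 0.17·log₂(1/0.17) = 1.8273 bits.
RT = 205 + 65 × 1.8273 = 323.78 ms.

324 ms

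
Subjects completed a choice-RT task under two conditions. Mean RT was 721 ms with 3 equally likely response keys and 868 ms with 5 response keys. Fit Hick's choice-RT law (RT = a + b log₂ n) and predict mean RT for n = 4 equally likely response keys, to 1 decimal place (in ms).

Solve the two-equation system in a and b:
  b = (868 − 721) / (log₂ 5 − log₂ 3) = 147 / (2.3219 − 1.5850) = 199.467 ms/bit
  a = 721 − 199.467 × 1.5850 = 404.853 ms
Then RT(4) = 404.853 + 199.467 × log₂ 4 = 404.853 + 199.467 × 2 ≈ 803.786 ms.

803.8 ms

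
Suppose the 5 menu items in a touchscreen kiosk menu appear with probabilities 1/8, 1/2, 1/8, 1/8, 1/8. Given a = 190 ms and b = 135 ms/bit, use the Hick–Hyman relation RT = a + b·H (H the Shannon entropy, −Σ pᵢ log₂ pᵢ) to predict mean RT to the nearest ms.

H = −Σ pᵢ log₂ pᵢ = 0.125·3 + 0.5·1 + 0.125·3 + 0.125·3 + 0.125·3 = 2.000 bits.
RT = 190 + 135 × 2.000 = 460.00 ms.

460 ms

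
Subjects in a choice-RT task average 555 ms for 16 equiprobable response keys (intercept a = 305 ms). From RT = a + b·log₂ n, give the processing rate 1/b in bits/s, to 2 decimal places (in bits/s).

16.00 bits/s

Choice component = 555 − 305 = 250 ms over log₂(16) = 4 bits.
b = 250 / 4 = 62.500 ms/bit, so 1/b = 16.000 bits/s.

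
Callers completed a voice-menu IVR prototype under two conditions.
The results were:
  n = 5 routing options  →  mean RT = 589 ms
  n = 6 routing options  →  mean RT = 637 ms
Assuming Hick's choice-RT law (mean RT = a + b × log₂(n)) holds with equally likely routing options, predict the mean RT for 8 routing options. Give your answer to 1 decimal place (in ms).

712.7 ms

Solve the two-equation system in a and b:
  b = (637 − 589) / (log₂ 6 − log₂ 5) = 48 / (2.5850 − 2.3219) = 182.486 ms/bit
  a = 589 − 182.486 × 2.3219 = 165.281 ms
Then RT(8) = 165.281 + 182.486 × log₂ 8 = 165.281 + 182.486 × 3 ≈ 712.738 ms.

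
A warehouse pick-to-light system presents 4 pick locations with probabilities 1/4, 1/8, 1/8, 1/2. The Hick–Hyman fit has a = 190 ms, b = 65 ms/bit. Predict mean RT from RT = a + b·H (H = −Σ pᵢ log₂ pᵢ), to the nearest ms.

Each term −pᵢ log₂ pᵢ: 0.25·2 + 0.125·3 + 0.125·3 + 0.5·1; summed, H = 1.750 bits.
Mean RT = a + bH = 190 + 65·1.750 = 303.75 ms.

304 ms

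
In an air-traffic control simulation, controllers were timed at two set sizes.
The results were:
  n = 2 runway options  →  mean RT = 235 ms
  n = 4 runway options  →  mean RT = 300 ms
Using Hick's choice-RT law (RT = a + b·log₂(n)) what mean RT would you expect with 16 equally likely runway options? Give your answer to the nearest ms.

RT is linear in log₂ n, so two points fix the line:
  b = (300 − 235) / (log₂ 4 − log₂ 2) = 65 / (2 − 1) = 65 ms/bit
  a = 235 − 65 × 1 = 170 ms
Then RT(16) = 170 + 65 × log₂ 16 = 170 + 65 × 4 ≈ 430.000 ms.

430 ms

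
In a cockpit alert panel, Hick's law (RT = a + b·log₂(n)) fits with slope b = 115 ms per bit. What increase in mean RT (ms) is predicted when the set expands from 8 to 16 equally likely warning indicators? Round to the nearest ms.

115 ms

ΔRT = (a + b log₂ n₂) − (a + b log₂ n₁) = b·(log₂ n₂ − log₂ n₁).
log₂(16) − log₂(8) = log₂(16/8) = log₂(2) = 1.
ΔRT = 115 × 1.0000 = 115.000 ms.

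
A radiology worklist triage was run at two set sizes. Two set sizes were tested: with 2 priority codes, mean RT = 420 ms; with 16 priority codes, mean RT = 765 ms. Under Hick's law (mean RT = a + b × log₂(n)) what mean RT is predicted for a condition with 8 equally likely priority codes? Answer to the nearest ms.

Solve the two-equation system in a and b:
  b = (765 − 420) / (log₂ 16 − log₂ 2) = 345 / (4 − 1) = 115 ms/bit
  a = 420 − 115 × 1 = 305 ms
Then RT(8) = 305 + 115 × log₂ 8 = 305 + 115 × 3 ≈ 650.000 ms.

650 ms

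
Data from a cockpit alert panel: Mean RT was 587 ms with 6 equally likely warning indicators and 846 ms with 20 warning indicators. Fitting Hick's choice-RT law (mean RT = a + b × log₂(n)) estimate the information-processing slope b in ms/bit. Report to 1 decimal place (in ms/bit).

149.1 ms/bit

Slope: b = (846 − 587) / (log₂ 20 − log₂ 6) = 259/1.7370 = 149.111 ms/bit.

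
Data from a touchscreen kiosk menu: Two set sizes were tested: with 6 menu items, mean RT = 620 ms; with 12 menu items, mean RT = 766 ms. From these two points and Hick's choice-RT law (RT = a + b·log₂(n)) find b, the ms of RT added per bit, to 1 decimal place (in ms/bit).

146.0 ms/bit

Slope: b = (766 − 620) / (log₂ 12 − log₂ 6) = 146/1.0000 = 146.000 ms/bit.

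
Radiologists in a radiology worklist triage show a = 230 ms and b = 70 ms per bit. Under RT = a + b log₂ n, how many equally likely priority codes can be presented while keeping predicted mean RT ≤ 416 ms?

6

70·log₂ n ≤ 416 − 230 = 186, giving log₂ n ≤ 2.6571 and n ≤ 6.308. The largest whole number is 6.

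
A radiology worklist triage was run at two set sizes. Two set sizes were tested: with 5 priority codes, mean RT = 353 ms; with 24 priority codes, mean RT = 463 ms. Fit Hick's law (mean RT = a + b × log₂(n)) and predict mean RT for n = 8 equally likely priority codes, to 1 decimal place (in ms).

With log₂ n on the abscissa the relation is linear; from the two conditions:
  b = (463 − 353) / (log₂ 24 − log₂ 5) = 110 / (4.5850 − 2.3219) = 48.607 ms/bit
  a = 353 − 48.607 × 2.3219 = 240.137 ms
Then RT(8) = 240.137 + 48.607 × log₂ 8 = 240.137 + 48.607 × 3 ≈ 385.959 ms.

386.0 ms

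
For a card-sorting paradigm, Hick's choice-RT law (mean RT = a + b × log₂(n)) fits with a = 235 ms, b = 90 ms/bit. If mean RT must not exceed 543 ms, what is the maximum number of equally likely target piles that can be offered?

10

Set 235 + 90·log₂ n ≤ 543 → log₂ n ≤ (543 − 235)/90 = 3.4222.
So n ≤ 2^3.4222 = 10.720; the largest integer n is 10.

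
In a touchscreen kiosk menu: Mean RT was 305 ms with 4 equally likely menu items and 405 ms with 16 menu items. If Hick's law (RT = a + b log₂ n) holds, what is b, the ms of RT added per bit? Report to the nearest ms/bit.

b = (RT₂ − RT₁)/(log₂ n₂ − log₂ n₁) = (405 − 305)/(4 − 2) = 50 ms/bit.

50 ms/bit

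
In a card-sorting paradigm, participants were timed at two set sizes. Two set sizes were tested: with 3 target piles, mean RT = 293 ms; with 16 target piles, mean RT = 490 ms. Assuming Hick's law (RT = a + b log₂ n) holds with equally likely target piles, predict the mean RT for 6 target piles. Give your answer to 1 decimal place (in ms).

Solve the two-equation system in a and b:
  b = (490 − 293) / (log₂ 16 − log₂ 3) = 197 / (4 − 1.5850) = 81.572 ms/bit
  a = 293 − 81.572 × 1.5850 = 163.711 ms
Then RT(6) = 163.711 + 81.572 × log₂ 6 = 163.711 + 81.572 × 2.5850 ≈ 374.572 ms.

374.6 ms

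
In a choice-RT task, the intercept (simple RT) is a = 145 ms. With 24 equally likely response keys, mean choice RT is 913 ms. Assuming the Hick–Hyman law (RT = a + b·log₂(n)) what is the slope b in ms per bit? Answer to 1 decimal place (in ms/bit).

167.5 ms/bit

24 alternatives carry log₂ 24 = 4.5850 bits; the choice cost is 913 − 145 = 768 ms, so b = 768/4.5850 = 167.504 ms/bit.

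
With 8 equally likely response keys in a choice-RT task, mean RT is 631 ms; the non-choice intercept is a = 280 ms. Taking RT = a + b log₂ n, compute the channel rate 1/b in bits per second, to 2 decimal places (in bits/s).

8.55 bits/s

Choice component = 631 − 280 = 351 ms over log₂(8) = 3 bits.
b = 351 / 3 = 117.000 ms/bit, so 1/b = 8.547 bits/s.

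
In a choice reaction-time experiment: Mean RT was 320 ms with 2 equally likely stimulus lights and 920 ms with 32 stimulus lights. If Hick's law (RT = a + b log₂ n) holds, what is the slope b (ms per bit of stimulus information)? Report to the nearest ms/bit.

150 ms/bit

The slope on a log₂ axis is (920 − 320) / (5 − 1) = 150 ms/bit.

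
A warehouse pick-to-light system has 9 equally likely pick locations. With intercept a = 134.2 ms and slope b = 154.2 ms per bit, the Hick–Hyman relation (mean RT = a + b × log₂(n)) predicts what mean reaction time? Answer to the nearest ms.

623 ms

log₂(9) = 3.1699 bits, so RT = 134.2 + 154.2 × 3.1699 ≈ 623.002 ms.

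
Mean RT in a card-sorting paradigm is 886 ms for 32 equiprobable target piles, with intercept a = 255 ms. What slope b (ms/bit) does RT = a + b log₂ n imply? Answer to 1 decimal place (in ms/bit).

log₂(32) = 5 bits.
b = (RT − a)/log₂ n = (886 − 255) / 5 = 126.200 ms/bit.

126.2 ms/bit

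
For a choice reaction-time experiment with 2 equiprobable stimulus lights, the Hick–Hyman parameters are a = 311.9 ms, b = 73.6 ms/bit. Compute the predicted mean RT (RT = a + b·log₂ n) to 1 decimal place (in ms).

log₂(2) = 1 bits, so RT = 311.9 + 73.6 × 1 ≈ 385.500 ms.

385.5 ms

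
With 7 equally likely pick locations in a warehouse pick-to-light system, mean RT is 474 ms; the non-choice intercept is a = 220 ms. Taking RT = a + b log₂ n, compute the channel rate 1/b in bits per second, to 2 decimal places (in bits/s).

11.05 bits/s

Choice component = 474 − 220 = 254 ms over log₂(7) = 2.8074 bits.
b = 254 / 2.8074 = 90.477 ms/bit, so 1/b = 11.053 bits/s.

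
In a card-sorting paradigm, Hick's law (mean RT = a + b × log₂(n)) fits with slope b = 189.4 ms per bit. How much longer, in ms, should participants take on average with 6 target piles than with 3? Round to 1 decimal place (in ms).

The intercept a cancels: ΔRT = b·(log₂ n₂ − log₂ n₁) = b·log₂(n₂/n₁).
log₂(6) − log₂(3) = log₂(6/3) = log₂(2) = 1.
ΔRT = 189.4 × 1.0000 = 189.400 ms.

189.4 ms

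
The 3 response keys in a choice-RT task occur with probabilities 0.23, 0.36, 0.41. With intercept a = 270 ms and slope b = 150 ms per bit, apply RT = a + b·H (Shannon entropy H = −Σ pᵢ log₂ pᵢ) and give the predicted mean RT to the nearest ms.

502 ms

Entropy contributions −pᵢ log₂ pᵢ: 0.4877, 0.5306, 0.5274; sum H = 1.5457 bits.
RT = a + bH = 270 + 150·1.5457 = 501.85 ms.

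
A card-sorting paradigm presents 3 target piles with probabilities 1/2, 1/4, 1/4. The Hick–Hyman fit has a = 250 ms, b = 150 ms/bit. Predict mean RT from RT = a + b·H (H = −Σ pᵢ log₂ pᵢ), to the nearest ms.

Each term −pᵢ log₂ pᵢ: 0.5·1 + 0.25·2 + 0.25·2; summed, H = 1.500 bits.
Mean RT = a + bH = 250 + 150·1.500 = 475.00 ms.

475 ms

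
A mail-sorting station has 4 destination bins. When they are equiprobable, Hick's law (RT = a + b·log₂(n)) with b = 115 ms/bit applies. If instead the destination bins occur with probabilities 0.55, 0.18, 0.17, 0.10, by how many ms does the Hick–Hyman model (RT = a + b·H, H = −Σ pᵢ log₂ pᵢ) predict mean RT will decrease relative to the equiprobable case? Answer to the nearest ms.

36 ms

The RT saving is b·ΔH. Equiprobable H₀ = log₂(4) = 2.0000 bits; with the given probabilities H = 1.6865 bits.
b·(H₀ − H) = 115 × (2.0000 − 1.6865) = 36.06 ms.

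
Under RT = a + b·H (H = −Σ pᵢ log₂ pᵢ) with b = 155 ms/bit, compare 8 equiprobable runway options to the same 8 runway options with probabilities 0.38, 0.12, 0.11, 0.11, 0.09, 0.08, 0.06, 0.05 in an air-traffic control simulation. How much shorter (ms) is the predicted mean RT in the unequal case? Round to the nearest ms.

52 ms

The RT saving is b·ΔH. Equiprobable H₀ = log₂(8) = 3.0000 bits; with the given probabilities H = 2.6619 bits.
b·(H₀ − H) = 155 × (3.0000 − 2.6619) = 52.41 ms.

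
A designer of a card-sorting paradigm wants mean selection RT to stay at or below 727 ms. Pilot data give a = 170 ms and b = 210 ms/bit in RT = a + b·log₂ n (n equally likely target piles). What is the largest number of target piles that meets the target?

6

Information budget: (727 − 170)/210 = 2.6524 bits, so n ≤ 2^2.6524 = 6.287 → at most 6.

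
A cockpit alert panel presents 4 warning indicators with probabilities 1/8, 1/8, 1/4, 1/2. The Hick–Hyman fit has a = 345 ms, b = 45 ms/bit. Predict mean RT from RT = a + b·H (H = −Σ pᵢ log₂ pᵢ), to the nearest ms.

424 ms

H = −Σ pᵢ log₂ pᵢ = 0.125·3 + 0.125·3 + 0.25·2 + 0.5·1 = 1.750 bits.
RT = 345 + 45 × 1.750 = 423.75 ms.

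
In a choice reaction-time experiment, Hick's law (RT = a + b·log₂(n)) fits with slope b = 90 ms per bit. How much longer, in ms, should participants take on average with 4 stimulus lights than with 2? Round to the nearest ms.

Only the slope matters, since a is common to both: ΔRT = b·log₂(n₂/n₁).
log₂(4) − log₂(2) = log₂(4/2) = log₂(2) = 1.
ΔRT = 90 × 1.0000 = 90.000 ms.

90 ms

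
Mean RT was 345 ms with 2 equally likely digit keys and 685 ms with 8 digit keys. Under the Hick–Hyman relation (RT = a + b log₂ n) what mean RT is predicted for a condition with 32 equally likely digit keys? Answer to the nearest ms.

Solve the two-equation system in a and b:
  b = (685 − 345) / (log₂ 8 − log₂ 2) = 340 / (3 − 1) = 170 ms/bit
  a = 345 − 170 × 1 = 175 ms
Then RT(32) = 175 + 170 × log₂ 32 = 175 + 170 × 5 ≈ 1025.000 ms.

1025 ms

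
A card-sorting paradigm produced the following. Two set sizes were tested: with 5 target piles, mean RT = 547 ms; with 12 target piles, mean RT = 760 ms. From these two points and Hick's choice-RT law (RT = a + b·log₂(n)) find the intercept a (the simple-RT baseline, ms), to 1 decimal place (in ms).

The slope on a log₂ axis is (760 − 547) / (3.5850 − 2.3219) = 168.641 ms/bit.
a = RT₁ − b·log₂ n₁ = 547 − 168.641 × 2.3219 = 155.427 ms.

155.4 ms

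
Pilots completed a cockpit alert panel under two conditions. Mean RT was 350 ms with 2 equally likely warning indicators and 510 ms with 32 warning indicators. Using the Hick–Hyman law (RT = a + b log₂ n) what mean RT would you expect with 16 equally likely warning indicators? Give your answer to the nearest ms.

With log₂ n on the abscissa the relation is linear; from the two conditions:
  b = (510 − 350) / (log₂ 32 − log₂ 2) = 160 / (5 − 1) = 40 ms/bit
  a = 350 − 40 × 1 = 310 ms
Then RT(16) = 310 + 40 × log₂ 16 = 310 + 40 × 4 ≈ 470.000 ms.

470 ms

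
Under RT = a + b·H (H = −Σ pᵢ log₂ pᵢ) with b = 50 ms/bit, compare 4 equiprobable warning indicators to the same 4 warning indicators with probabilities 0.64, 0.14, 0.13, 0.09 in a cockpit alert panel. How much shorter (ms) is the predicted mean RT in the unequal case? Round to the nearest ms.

Equiprobable entropy H₀ = log₂ 4 = 2.0000 bits.
Skewed entropy H = −Σ pᵢ log₂ pᵢ = 1.5045 bits.
ΔRT = b·(H₀ − H) = 50 × 0.4955 = 24.78 ms.

25 ms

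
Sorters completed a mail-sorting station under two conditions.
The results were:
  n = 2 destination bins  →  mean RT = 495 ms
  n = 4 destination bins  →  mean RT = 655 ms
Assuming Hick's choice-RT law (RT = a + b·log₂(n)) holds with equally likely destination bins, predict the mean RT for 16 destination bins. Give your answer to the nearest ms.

Fit slope and intercept:
  b = (655 − 495) / (log₂ 4 − log₂ 2) = 160 / (2 − 1) = 160 ms/bit
  a = 495 − 160 × 1 = 335 ms
Then RT(16) = 335 + 160 × log₂ 16 = 335 + 160 × 4 ≈ 975.000 ms.

975 ms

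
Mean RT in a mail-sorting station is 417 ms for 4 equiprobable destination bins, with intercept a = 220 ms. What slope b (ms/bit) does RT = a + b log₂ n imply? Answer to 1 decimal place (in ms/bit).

98.5 ms/bit

b = (417 − 220) / log₂(4) = 197 / 2 = 98.500 ms/bit.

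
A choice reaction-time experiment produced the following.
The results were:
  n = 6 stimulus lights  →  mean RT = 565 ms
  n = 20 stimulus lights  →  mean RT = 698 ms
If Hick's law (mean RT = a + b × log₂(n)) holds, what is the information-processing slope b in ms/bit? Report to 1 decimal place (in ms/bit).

76.6 ms/bit

b = (RT₂ − RT₁)/(log₂ n₂ − log₂ n₁) = (698 − 565)/(4.3219 − 2.5850) = 76.570 ms/bit.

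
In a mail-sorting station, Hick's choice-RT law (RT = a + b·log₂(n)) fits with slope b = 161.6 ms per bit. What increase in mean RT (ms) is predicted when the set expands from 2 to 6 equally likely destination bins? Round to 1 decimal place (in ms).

The intercept a cancels: ΔRT = b·(log₂ n₂ − log₂ n₁) = b·log₂(n₂/n₁).
log₂(6) − log₂(2) = 2.5850 − 1 = 1.5850.
ΔRT = 161.6 × 1.5850 = 256.130 ms.

256.1 ms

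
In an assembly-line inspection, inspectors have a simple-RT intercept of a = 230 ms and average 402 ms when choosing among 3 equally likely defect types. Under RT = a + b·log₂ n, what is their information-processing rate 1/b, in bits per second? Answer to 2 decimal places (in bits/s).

9.21 bits/s

Choice component = 402 − 230 = 172 ms over log₂(3) = 1.5850 bits.
b = 172 / 1.5850 = 108.520 ms/bit, so 1/b = 9.215 bits/s.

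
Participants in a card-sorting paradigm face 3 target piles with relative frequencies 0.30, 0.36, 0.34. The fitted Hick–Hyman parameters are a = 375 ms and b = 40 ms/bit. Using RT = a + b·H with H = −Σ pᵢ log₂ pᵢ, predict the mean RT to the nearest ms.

438 ms

Entropy contributions −pᵢ log₂ pᵢ: 0.5211, 0.5306, 0.5292; sum H = 1.5809 bits.
RT = a + bH = 375 + 40·1.5809 = 438.24 ms.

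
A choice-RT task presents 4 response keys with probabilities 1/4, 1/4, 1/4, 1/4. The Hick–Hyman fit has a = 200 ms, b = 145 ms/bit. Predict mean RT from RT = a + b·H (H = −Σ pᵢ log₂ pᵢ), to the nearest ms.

490 ms

Each term −pᵢ log₂ pᵢ: 0.25·2 + 0.25·2 + 0.25·2 + 0.25·2; summed, H = 2.000 bits.
Mean RT = a + bH = 200 + 145·2.000 = 490.00 ms.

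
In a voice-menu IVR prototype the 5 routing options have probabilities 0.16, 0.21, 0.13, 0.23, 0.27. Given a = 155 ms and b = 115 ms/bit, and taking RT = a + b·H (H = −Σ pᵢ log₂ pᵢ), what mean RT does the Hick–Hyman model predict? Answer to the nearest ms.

417 ms

H = 0.16·log₂(1/0.16) + 0.21·log₂(1/0.21) + 0.13·log₂(1/0.13) + 0.23·log₂(1/0.23) + 0.27·log₂(1/0.27) = 2.2762 bits.
RT = 155 + 115 × 2.2762 = 416.76 ms.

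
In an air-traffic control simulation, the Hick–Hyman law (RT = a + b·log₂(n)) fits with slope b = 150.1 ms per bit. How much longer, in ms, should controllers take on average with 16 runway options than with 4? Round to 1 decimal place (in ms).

ΔRT = (a + b log₂ n₂) − (a + b log₂ n₁) = b·(log₂ n₂ − log₂ n₁).
log₂(16) − log₂(4) = log₂(16/4) = log₂(4) = 2.
ΔRT = 150.1 × 2.0000 = 300.200 ms.

300.2 ms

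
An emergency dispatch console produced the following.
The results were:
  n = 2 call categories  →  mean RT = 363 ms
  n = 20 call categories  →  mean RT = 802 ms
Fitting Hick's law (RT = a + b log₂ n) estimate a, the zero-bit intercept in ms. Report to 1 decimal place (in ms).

230.8 ms

b = (RT₂ − RT₁)/(log₂ n₂ − log₂ n₁) = (802 − 363)/(4.3219 − 1) = 132.152 ms/bit.
Intercept: a = 363 − 132.152·log₂(2) = 230.848 ms.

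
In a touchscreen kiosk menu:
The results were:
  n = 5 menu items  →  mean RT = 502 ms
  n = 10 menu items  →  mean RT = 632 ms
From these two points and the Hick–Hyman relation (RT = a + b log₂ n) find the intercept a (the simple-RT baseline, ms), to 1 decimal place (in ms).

b = (RT₂ − RT₁)/(log₂ n₂ − log₂ n₁) = (632 − 502)/(3.3219 − 2.3219) = 130.000 ms/bit.
Intercept: a = 502 − 130.000·log₂(5) = 200.149 ms.

200.1 ms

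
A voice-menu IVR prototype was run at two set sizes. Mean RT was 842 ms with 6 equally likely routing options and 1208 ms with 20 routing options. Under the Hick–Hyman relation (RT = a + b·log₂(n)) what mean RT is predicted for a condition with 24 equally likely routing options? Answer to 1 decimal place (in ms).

1263.4 ms

RT is linear in log₂ n, so two points fix the line:
  b = (1208 − 842) / (log₂ 20 − log₂ 6) = 366 / (4.3219 − 2.5850) = 210.712 ms/bit
  a = 842 − 210.712 × 2.5850 = 297.317 ms
Then RT(24) = 297.317 + 210.712 × log₂ 24 = 297.317 + 210.712 × 4.5850 ≈ 1263.425 ms.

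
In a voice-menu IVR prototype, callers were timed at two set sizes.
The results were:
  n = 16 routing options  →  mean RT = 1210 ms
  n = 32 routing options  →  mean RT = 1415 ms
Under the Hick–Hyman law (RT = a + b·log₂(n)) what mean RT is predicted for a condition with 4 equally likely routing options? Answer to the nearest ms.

800 ms

RT is linear in log₂ n, so two points fix the line:
  b = (1415 − 1210) / (log₂ 32 − log₂ 16) = 205 / (5 − 4) = 205 ms/bit
  a = 1210 − 205 × 4 = 390 ms
Then RT(4) = 390 + 205 × log₂ 4 = 390 + 205 × 2 ≈ 800.000 ms.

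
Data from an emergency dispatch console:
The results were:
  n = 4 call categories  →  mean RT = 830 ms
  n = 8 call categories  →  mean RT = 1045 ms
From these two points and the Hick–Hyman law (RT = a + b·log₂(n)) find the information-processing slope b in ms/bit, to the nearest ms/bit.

b = (RT₂ − RT₁)/(log₂ n₂ − log₂ n₁) = (1045 − 830)/(3 − 2) = 215 ms/bit.

215 ms/bit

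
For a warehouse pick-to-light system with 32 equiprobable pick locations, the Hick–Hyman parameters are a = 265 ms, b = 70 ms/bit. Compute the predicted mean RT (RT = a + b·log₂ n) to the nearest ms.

log₂(32) = 5 bits, so RT = 265 + 70 × 5 ≈ 615.000 ms.

615 ms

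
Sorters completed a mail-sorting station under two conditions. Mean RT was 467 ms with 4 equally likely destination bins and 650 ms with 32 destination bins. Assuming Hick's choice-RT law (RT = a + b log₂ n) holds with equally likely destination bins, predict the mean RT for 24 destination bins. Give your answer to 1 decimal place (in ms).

624.7 ms

RT is linear in log₂ n, so two points fix the line:
  b = (650 − 467) / (log₂ 32 − log₂ 4) = 183 / (5 − 2) = 61.000 ms/bit
  a = 467 − 61.000 × 2 = 345.000 ms
Then RT(24) = 345.000 + 61.000 × log₂ 24 = 345.000 + 61.000 × 4.5850 ≈ 624.683 ms.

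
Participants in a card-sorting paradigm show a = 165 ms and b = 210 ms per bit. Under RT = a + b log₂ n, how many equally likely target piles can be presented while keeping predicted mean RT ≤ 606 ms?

4

Information budget: (606 − 165)/210 = 2.1000 bits, so n ≤ 2^2.1000 = 4.287 → at most 4.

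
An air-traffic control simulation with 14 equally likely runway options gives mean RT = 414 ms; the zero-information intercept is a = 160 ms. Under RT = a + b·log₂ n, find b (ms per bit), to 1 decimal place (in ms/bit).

66.7 ms/bit

b = (414 − 160) / log₂(14) = 254 / 3.8074 = 66.713 ms/bit.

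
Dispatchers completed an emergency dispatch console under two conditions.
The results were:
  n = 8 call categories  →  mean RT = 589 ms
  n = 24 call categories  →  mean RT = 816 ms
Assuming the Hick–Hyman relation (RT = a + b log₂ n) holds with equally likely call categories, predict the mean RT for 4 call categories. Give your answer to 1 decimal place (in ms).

RT is linear in log₂ n, so two points fix the line:
  b = (816 − 589) / (log₂ 24 − log₂ 8) = 227 / (4.5850 − 3) = 143.221 ms/bit
  a = 589 − 143.221 × 3 = 159.337 ms
Then RT(4) = 159.337 + 143.221 × log₂ 4 = 159.337 + 143.221 × 2 ≈ 445.779 ms.

445.8 ms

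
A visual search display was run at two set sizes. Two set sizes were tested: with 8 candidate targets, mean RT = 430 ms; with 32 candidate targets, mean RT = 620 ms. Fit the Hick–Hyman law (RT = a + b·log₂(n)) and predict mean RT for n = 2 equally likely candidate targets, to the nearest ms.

With log₂ n on the abscissa the relation is linear; from the two conditions:
  b = (620 − 430) / (log₂ 32 − log₂ 8) = 190 / (5 − 3) = 95 ms/bit
  a = 430 − 95 × 3 = 145 ms
Then RT(2) = 145 + 95 × log₂ 2 = 145 + 95 × 1 ≈ 240.000 ms.

240 ms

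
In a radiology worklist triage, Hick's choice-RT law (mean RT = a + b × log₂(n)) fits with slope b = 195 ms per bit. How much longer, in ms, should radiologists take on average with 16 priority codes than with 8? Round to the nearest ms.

ΔRT = (a + b log₂ n₂) − (a + b log₂ n₁) = b·(log₂ n₂ − log₂ n₁).
log₂(16) − log₂(8) = log₂(16/8) = log₂(2) = 1.
ΔRT = 195 × 1.0000 = 195.000 ms.

195 ms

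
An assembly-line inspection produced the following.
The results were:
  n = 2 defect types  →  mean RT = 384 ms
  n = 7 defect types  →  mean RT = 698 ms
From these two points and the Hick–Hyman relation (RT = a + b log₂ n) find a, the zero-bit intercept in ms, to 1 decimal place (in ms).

210.3 ms

The slope on a log₂ axis is (698 − 384) / (2.8074 − 1) = 173.735 ms/bit.
a = RT₁ − b·log₂ n₁ = 384 − 173.735 × 1 = 210.265 ms.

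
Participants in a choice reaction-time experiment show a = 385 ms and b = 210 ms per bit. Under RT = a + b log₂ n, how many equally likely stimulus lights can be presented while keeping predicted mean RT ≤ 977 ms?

210·log₂ n ≤ 977 − 385 = 592, giving log₂ n ≤ 2.8190 and n ≤ 7.057. The largest whole number is 7.

7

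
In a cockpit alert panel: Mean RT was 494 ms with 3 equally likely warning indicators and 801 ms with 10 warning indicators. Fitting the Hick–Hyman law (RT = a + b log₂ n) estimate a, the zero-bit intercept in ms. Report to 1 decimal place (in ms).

b = (RT₂ − RT₁)/(log₂ n₂ − log₂ n₁) = (801 − 494)/(3.3219 − 1.5850) = 176.745 ms/bit.
Intercept: a = 494 − 176.745·log₂(3) = 213.866 ms.

213.9 ms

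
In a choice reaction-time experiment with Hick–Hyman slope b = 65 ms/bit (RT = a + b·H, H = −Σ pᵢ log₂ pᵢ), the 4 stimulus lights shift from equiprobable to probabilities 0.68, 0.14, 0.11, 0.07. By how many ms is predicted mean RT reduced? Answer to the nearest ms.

39 ms

Equiprobable entropy H₀ = log₂ 4 = 2.0000 bits.
Skewed entropy H = −Σ pᵢ log₂ pᵢ = 1.3943 bits.
ΔRT = b·(H₀ − H) = 65 × 0.6057 = 39.37 ms.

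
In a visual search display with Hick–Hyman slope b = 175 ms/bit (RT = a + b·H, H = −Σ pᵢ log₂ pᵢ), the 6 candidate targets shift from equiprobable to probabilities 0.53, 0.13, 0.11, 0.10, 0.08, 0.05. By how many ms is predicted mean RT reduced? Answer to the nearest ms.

92 ms

Equiprobable entropy H₀ = log₂ 6 = 2.5850 bits.
Skewed entropy H = −Σ pᵢ log₂ pᵢ = 2.0582 bits.
ΔRT = b·(H₀ − H) = 175 × 0.5268 = 92.19 ms.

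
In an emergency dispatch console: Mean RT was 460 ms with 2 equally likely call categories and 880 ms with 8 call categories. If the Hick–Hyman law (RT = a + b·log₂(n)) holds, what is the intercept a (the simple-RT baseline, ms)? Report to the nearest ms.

250 ms

b = (RT₂ − RT₁)/(log₂ n₂ − log₂ n₁) = (880 − 460)/(3 − 1) = 210 ms/bit.
Intercept: a = 460 − 210·log₂(2) = 250.000 ms.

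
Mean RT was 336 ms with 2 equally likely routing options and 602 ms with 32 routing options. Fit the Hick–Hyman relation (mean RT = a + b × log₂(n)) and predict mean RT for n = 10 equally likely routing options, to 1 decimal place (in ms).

Fit slope and intercept:
  b = (602 − 336) / (log₂ 32 − log₂ 2) = 266 / (5 − 1) = 66.500 ms/bit
  a = 336 − 66.500 × 1 = 269.500 ms
Then RT(10) = 269.500 + 66.500 × log₂ 10 = 269.500 + 66.500 × 3.3219 ≈ 490.408 ms.

490.4 ms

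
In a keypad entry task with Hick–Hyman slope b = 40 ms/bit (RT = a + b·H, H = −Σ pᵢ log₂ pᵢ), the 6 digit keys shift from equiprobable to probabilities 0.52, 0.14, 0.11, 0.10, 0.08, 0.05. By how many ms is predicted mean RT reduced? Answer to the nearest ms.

20 ms

Equiprobable entropy H₀ = log₂ 6 = 2.5850 bits.
Skewed entropy H = −Σ pᵢ log₂ pᵢ = 2.0778 bits.
ΔRT = b·(H₀ − H) = 40 × 0.5072 = 20.29 ms.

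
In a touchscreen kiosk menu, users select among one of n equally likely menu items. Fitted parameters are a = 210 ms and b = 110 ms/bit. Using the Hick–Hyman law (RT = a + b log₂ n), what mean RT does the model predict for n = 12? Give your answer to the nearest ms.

604 ms

log₂(12) = 3.5850 bits, so RT = 210 + 110 × 3.5850 ≈ 604.346 ms.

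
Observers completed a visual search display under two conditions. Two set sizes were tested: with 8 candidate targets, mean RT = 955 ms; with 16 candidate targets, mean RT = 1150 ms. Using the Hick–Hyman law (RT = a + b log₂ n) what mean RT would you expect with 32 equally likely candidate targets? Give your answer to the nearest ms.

With log₂ n on the abscissa the relation is linear; from the two conditions:
  b = (1150 − 955) / (log₂ 16 − log₂ 8) = 195 / (4 − 3) = 195 ms/bit
  a = 955 − 195 × 3 = 370 ms
Then RT(32) = 370 + 195 × log₂ 32 = 370 + 195 × 5 ≈ 1345.000 ms.

1345 ms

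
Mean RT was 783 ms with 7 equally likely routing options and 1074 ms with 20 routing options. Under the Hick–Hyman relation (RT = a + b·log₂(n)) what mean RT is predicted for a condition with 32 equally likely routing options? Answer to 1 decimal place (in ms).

Fit slope and intercept:
  b = (1074 − 783) / (log₂ 20 − log₂ 7) = 291 / (4.3219 − 2.8074) = 192.133 ms/bit
  a = 783 − 192.133 × 2.8074 = 243.614 ms
Then RT(32) = 243.614 + 192.133 × log₂ 32 = 243.614 + 192.133 × 5 ≈ 1204.280 ms.

1204.3 ms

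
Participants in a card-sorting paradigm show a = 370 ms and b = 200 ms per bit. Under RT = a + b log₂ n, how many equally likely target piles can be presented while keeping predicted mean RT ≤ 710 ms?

3

Information budget: (710 − 370)/200 = 1.7000 bits, so n ≤ 2^1.7000 = 3.249 → at most 3.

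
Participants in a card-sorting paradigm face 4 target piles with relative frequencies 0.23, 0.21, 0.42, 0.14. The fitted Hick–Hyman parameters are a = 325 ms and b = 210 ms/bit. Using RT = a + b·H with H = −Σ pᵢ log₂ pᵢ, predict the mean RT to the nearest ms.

H = 0.23·log₂(1/0.23) + 0.21·log₂(1/0.21) + 0.42·log₂(1/0.42) + 0.14·log₂(1/0.14) = 1.8832 bits.
RT = 325 + 210 × 1.8832 = 720.48 ms.

720 ms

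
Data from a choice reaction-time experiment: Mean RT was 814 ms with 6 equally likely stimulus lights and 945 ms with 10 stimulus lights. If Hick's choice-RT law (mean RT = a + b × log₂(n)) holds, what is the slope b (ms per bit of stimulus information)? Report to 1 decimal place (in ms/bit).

177.8 ms/bit

b = (RT₂ − RT₁)/(log₂ n₂ − log₂ n₁) = (945 − 814)/(3.3219 − 2.5850) = 177.756 ms/bit.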